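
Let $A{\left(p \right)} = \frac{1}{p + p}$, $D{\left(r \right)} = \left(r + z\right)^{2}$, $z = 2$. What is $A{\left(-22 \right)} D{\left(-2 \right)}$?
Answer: $0$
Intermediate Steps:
$D{\left(r \right)} = \left(2 + r\right)^{2}$ ($D{\left(r \right)} = \left(r + 2\right)^{2} = \left(2 + r\right)^{2}$)
$A{\left(p \right)} = \frac{1}{2 p}$
$A{\left(-22 \right)} D{\left(-2 \right)} = \frac{1}{2 \left(-22\right)} \left(2 - 2\right)^{2} = \frac{1}{2} \left(- \frac{1}{22}\right) 0^{2} = \left(- \frac{1}{44}\right) 0 = 0$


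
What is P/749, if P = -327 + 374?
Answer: 47/749 ≈ 0.062750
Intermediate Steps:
P = 47
P/749 = 47/749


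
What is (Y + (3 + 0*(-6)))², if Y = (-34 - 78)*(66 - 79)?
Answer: 2128681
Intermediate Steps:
Y = 1456 (Y = -112*(-13) = 1456)
(Y + (3 + 0*(-6)))² = (1456 + (3 + 0*(-6)))² = (1456 + (3 + 0))² = (1456 + 3)² = 1459² = 2128681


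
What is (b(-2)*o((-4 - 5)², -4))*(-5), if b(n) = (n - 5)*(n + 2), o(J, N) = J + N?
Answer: 0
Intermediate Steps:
b(n) = (-5 + n)*(2 + n)
(b(-2)*o((-4 - 5)², -4))*(-5) = ((-10 + (-2)² - 3*(-2))*((-4 - 5)² - 4))*(-5) = ((-10 + 4 + 6)*((-9)² - 4))*(-5) = (0*(81 - 4))*(-5) = (0*77)*(-5) = 0*(-5) = 0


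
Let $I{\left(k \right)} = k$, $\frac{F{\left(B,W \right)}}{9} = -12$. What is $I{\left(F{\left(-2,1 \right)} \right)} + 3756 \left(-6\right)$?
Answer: $-22644$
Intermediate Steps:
$F{\left(B,W \right)} = -108$ ($F{\left(B,W \right)} = 9 \left(-12\right) = -108$)
$I{\left(F{\left(-2,1 \right)} \right)} + 3756 \left(-6\right) = -108 + 3756 \left(-6\right) = -108 - 22536 = -22644$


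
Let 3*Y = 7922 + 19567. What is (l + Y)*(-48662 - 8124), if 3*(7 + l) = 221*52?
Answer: -2212382560/3 ≈ -7.3746e+8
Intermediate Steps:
Y = 9163 (Y = (7922 + 19567)/3 = (⅓)*27489 = 9163)
l = 11471/3 (l = -7 + (221*52)/3 = -7 + (⅓)*11492 = -7 + 11492/3 = 11471/3 ≈ 3823.7)
(l + Y)*(-48662 - 8124) = (11471/3 + 9163)*(-48662 - 8124) = (38960/3)*(-56786) = -2212382560/3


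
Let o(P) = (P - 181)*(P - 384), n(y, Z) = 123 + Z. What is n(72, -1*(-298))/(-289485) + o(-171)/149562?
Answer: 448339873/343618695 ≈ 1.3048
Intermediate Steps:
o(P) = (-384 + P)*(-181 + P) (o(P) = (-181 + P)*(-384 + P) = (-384 + P)*(-181 + P))
n(72, -1*(-298))/(-289485) + o(-171)/149562 = (123 - 1*(-298))/(-289485) + (69504 + (-171)**2 - 565*(-171))/149562 = (123 + 298)*(-1/289485) + (69504 + 29241 + 96615)*(1/149562) = 421*(-1/289485) + 195360*(1/149562) = -421/289485 + 32560/24927 = 448339873/343618695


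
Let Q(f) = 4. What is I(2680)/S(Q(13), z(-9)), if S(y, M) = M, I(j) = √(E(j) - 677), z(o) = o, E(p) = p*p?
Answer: -√7181723/9 ≈ -297.76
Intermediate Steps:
E(p) = p²
I(j) = √(-677 + j²) (I(j) = √(j² - 677) = √(-677 + j²))
I(2680)/S(Q(13), z(-9)) = √(-677 + 2680²)/(-9) = √(-677 + 7182400)*(-⅑) = √7181723*(-⅑) = -√7181723/9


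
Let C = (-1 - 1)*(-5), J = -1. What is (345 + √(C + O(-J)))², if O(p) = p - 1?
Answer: (345 + √10)² ≈ 1.2122e+5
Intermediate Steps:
C = 10 (C = -2*(-5) = 10)
O(p) = -1 + p
(345 + √(C + O(-J)))² = (345 + √(10 + (-1 - 1*(-1))))² = (345 + √(10 + (-1 + 1)))² = (345 + √(10 + 0))² = (345 + √10)²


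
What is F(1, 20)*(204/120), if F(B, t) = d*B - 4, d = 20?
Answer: 136/5 ≈ 27.200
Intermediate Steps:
F(B, t) = -4 + 20*B (F(B, t) = 20*B - 4 = -4 + 20*B)
F(1, 20)*(204/120) = (-4 + 20*1)*(204/120) = (-4 + 20)*(204*(1/120)) = 16*(17/10) = 136/5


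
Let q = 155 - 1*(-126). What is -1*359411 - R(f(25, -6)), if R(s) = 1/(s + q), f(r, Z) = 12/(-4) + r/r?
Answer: -100275670/279 ≈ -3.5941e+5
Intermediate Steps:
q = 281 (q = 155 + 126 = 281)
f(r, Z) = -2 (f(r, Z) = 12*(-¼) + 1 = -3 + 1 = -2)
R(s) = 1/(281 + s) (R(s) = 1/(s + 281) = 1/(281 + s))
-1*359411 - R(f(25, -6)) = -1*359411 - 1/(281 - 2) = -359411 - 1/279 = -100275670/279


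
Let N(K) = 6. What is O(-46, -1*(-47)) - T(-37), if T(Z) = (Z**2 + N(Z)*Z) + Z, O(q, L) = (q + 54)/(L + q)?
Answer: -1102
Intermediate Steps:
O(q, L) = (54 + q)/(L + q)
T(Z) = Z**2 + 7*Z (T(Z) = (Z**2 + 6*Z) + Z = Z**2 + 7*Z)
O(-46, -1*(-47)) - T(-37) = (54 - 46)/(-1*(-47) - 46) - (-37)*(7 - 37) = 8/(47 - 46) - (-37)*(-30) = 8/1 - 1*1110 = 1*8 - 1110 = 8 - 1110 = -1102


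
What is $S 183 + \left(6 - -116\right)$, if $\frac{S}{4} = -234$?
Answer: $-171166$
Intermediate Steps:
$S = -936$ ($S = 4 \left(-234\right) = -936$)
$S 183 + \left(6 - -116\right) = \left(-936\right) 183 + \left(6 - -116\right) = -171288 + \left(6 + 116\right) = -171288 + 122 = -171166$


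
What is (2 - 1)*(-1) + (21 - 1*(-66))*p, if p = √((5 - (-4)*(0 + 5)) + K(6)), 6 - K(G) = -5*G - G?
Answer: -1 + 87*√67 ≈ 711.13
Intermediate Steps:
K(G) = 6 + 6*G (K(G) = 6 - (-5*G - G) = 6 - (-6)*G = 6 + 6*G)
p = √67 (p = √((5 - (-4)*(0 + 5)) + (6 + 6*6)) = √((5 - (-4)*5) + (6 + 36)) = √((5 - 1*(-20)) + 42) = √((5 + 20) + 42) = √(25 + 42) = √67 ≈ 8.1853)
(2 - 1)*(-1) + (21 - 1*(-66))*p = (2 - 1)*(-1) + (21 - 1*(-66))*√67 = 1*(-1) + (21 + 66)*√67 = -1 + 87*√67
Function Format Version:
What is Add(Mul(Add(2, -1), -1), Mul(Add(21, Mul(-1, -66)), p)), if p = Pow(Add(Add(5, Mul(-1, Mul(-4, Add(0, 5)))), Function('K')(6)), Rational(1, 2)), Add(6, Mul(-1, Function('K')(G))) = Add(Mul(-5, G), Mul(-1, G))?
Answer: Add(-1, Mul(87, Pow(67, Rational(1, 2)))) ≈ 711.13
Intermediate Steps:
Function('K')(G) = Add(6, Mul(6, G)) (Function('K')(G) = Add(6, Mul(-1, Add(Mul(-5, G), Mul(-1, G)))) = Add(6, Mul(-1, Mul(-6, G))) = Add(6, Mul(6, G)))
p = Pow(67, Rational(1, 2)) (p = Pow(Add(Add(5, Mul(-1, Mul(-4, Add(0, 5)))), Add(6, Mul(6, 6))), Rational(1, 2)) = Pow(Add(Add(5, Mul(-1, Mul(-4, 5))), Add(6, 36)), Rational(1, 2)) = Pow(Add(Add(5, Mul(-1, -20)), 42), Rational(1, 2)) = Pow(Add(Add(5, 20), 42), Rational(1, 2)) = Pow(Add(25, 42), Rational(1, 2)) = Pow(67, Rational(1, 2)) ≈ 8.1853)
Add(Mul(Add(2, -1), -1), Mul(Add(21, Mul(-1, -66)), p)) = Add(Mul(Add(2, -1), -1), Mul(Add(21, Mul(-1, -66)), Pow(67, Rational(1, 2)))) = Add(Mul(1, -1), Mul(Add(21, 66), Pow(67, Rational(1, 2)))) = Add(-1, Mul(87, Pow(67, Rational(1, 2))))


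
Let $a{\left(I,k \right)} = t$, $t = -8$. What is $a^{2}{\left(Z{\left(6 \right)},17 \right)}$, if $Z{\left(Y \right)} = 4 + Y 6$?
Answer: $64$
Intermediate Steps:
$Z{\left(Y \right)} = 4 + 6 Y$
$a{\left(I,k \right)} = -8$
$a^{2}{\left(Z{\left(6 \right)},17 \right)} = \left(-8\right)^{2} = 64$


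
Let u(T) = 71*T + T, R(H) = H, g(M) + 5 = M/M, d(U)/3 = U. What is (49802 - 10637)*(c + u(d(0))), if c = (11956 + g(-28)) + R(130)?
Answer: 473191530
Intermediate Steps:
d(U) = 3*U
g(M) = -4 (g(M) = -5 + M/M = -5 + 1 = -4)
c = 12082 (c = (11956 - 4) + 130 = 11952 + 130 = 12082)
u(T) = 72*T
(49802 - 10637)*(c + u(d(0))) = (49802 - 10637)*(12082 + 72*(3*0)) = 39165*(12082 + 72*0) = 39165*(12082 + 0) = 39165*12082 = 473191530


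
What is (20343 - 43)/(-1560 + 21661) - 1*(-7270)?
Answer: 146154570/20101 ≈ 7271.0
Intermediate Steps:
(20343 - 43)/(-1560 + 21661) - 1*(-7270) = 20300/20101 + 7270 = 146154570/20101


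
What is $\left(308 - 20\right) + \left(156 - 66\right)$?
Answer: $378$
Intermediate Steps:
$\left(308 - 20\right) + \left(156 - 66\right) = 288 + \left(156 - 66\right) = 288 + 90 = 378$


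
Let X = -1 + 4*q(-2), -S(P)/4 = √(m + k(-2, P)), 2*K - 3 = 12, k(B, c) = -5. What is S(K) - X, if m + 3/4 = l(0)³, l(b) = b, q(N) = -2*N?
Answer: -15 - 2*I*√23 ≈ -15.0 - 9.5917*I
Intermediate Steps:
K = 15/2 (K = 3/2 + (½)*12 = 3/2 + 6 = 15/2 ≈ 7.5000)
m = -¾ (m = -¾ + 0³ = -¾ + 0 = -¾ ≈ -0.75000)
S(P) = -2*I*√23 (S(P) = -4*√(-¾ - 5) = -2*I*√23)
X = 15 (X = -1 + 4*(-2*(-2)) = -1 + 4*4 = -1 + 16 = 15)
S(K) - X = -2*I*√23 - 1*15 = -2*I*√23 - 15 = -15 - 2*I*√23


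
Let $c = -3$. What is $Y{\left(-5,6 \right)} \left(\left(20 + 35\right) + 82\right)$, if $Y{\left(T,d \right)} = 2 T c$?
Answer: $4110$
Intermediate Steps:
$Y{\left(T,d \right)} = - 6 T$ ($Y{\left(T,d \right)} = 2 T \left(-3\right) = - 6 T$)
$Y{\left(-5,6 \right)} \left(\left(20 + 35\right) + 82\right) = \left(-6\right) \left(-5\right) \left(\left(20 + 35\right) + 82\right) = 30 \left(55 + 82\right) = 30 \cdot 137 = 4110$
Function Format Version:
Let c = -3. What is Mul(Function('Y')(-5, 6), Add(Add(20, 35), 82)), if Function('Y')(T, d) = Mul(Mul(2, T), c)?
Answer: 4110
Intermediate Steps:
Function('Y')(T, d) = Mul(-6, T) (Function('Y')(T, d) = Mul(Mul(2, T), -3) = Mul(-6, T))
Mul(Function('Y')(-5, 6), Add(Add(20, 35), 82)) = Mul(Mul(-6, -5), Add(Add(20, 35), 82)) = Mul(30, Add(55, 82)) = Mul(30, 137) = 4110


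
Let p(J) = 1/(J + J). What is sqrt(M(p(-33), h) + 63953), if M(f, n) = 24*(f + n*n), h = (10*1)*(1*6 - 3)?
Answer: 29*sqrt(12309)/11 ≈ 292.49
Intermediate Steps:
h = 30 (h = 10*(6 - 3) = 10*3 = 30)
p(J) = 1/(2*J)
M(f, n) = 24*f + 24*n**2 (M(f, n) = 24*(f + n**2) = 24*f + 24*n**2)
sqrt(M(p(-33), h) + 63953) = sqrt((24*((1/2)/(-33)) + 24*30**2) + 63953) = sqrt((24*((1/2)*(-1/33)) + 24*900) + 63953) = sqrt((24*(-1/66) + 21600) + 63953) = sqrt((-4/11 + 21600) + 63953) = sqrt(237596/11 + 63953) = sqrt(941079/11) = 29*sqrt(12309)/11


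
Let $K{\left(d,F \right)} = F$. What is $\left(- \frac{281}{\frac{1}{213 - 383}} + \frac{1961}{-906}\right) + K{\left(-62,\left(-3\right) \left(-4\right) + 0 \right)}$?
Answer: $\frac{43288531}{906} \approx 47780.0$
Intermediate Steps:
$\left(- \frac{281}{\frac{1}{213 - 383}} + \frac{1961}{-906}\right) + K{\left(-62,\left(-3\right) \left(-4\right) + 0 \right)} = \left(- \frac{281}{\frac{1}{213 - 383}} + \frac{1961}{-906}\right) + \left(\left(-3\right) \left(-4\right) + 0\right) = \left(- \frac{281}{\frac{1}{-170}} + 1961 \left(- \frac{1}{906}\right)\right) + \left(12 + 0\right) = \left(- \frac{281}{- \frac{1}{170}} - \frac{1961}{906}\right) + 12 = \left(\left(-281\right) \left(-170\right) - \frac{1961}{906}\right) + 12 = \left(47770 - \frac{1961}{906}\right) + 12 = \frac{43277659}{906} + 12 = \frac{43288531}{906}$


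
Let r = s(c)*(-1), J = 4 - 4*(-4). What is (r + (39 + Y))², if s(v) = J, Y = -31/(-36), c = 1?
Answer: 511225/1296 ≈ 394.46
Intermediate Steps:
Y = 31/36 (Y = -31*(-1/36) = 31/36 ≈ 0.86111)
J = 20 (J = 4 + 16 = 20)
s(v) = 20
r = -20 (r = 20*(-1) = -20)
(r + (39 + Y))² = (-20 + (39 + 31/36))² = (-20 + 1435/36)² = (715/36)² = 511225/1296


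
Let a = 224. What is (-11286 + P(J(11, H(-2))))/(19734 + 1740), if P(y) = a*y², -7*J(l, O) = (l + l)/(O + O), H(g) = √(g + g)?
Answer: -39985/75159 ≈ -0.53201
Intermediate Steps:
H(g) = √2*√g (H(g) = √(2*g) = √2*√g)
J(l, O) = -l/(7*O) (J(l, O) = -(l + l)/(7*(O + O)) = -2*l/(7*(2*O)) = -2*l*1/(2*O)/7 = -l/(7*O))
P(y) = 224*y²
(-11286 + P(J(11, H(-2))))/(19734 + 1740) = (-11286 + 224*(-⅐*11/√2*√(-2))²)/(19734 + 1740) = (-11286 + 224*(-⅐*11/√2*(I*√2))²)/21474 = (-11286 + 224*(-⅐*11/2*I)²)*(1/21474) = (-11286 + 224*(-⅐*11*(-I/2))²)*(1/21474) = (-11286 + 224*(11*I/14)²)*(1/21474) = (-11286 + 224*(-121/196))*(1/21474) = (-11286 - 968/7)*(1/21474) = -79970/7*1/21474 = -39985/75159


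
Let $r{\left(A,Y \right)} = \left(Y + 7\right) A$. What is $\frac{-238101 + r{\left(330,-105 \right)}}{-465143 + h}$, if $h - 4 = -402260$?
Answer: $\frac{90147}{289133} \approx 0.31178$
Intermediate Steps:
$r{\left(A,Y \right)} = A \left(7 + Y\right)$ ($r{\left(A,Y \right)} = \left(7 + Y\right) A = A \left(7 + Y\right)$)
$h = -402256$ ($h = 4 - 402260 = -402256$)
$\frac{-238101 + r{\left(330,-105 \right)}}{-465143 + h} = \frac{-238101 + 330 \left(7 - 105\right)}{-465143 - 402256} = \frac{-238101 + 330 \left(-98\right)}{-867399} = \left(-238101 - 32340\right) \left(- \frac{1}{867399}\right) = \left(-270441\right) \left(- \frac{1}{867399}\right) = \frac{90147}{289133}$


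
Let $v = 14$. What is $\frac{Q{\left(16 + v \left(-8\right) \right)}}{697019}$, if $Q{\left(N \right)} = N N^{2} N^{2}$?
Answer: $- \frac{8153726976}{697019} \approx -11698.0$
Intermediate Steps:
$Q{\left(N \right)} = N^{5}$ ($Q{\left(N \right)} = N^{3} N^{2} = N^{5}$)
$\frac{Q{\left(16 + v \left(-8\right) \right)}}{697019} = \frac{\left(16 + 14 \left(-8\right)\right)^{5}}{697019} = \left(16 - 112\right)^{5} \cdot \frac{1}{697019} = \left(-96\right)^{5} \cdot \frac{1}{697019} = \left(-8153726976\right) \frac{1}{697019} = - \frac{8153726976}{697019}$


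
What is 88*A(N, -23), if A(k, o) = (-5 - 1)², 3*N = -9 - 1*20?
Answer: 3168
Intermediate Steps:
N = -29/3 (N = (-9 - 1*20)/3 = (-9 - 20)/3 = (⅓)*(-29) = -29/3 ≈ -9.6667)
A(k, o) = 36 (A(k, o) = (-6)² = 36)
88*A(N, -23) = 88*36 = 3168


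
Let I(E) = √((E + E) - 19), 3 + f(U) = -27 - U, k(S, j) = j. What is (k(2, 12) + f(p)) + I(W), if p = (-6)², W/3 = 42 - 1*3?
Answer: -54 + √215 ≈ -39.337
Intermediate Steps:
W = 117 (W = 3*(42 - 1*3) = 3*(42 - 3) = 3*39 = 117)
p = 36
f(U) = -30 - U (f(U) = -3 + (-27 - U) = -30 - U)
I(E) = √(-19 + 2*E) (I(E) = √(2*E - 19) = √(-19 + 2*E))
(k(2, 12) + f(p)) + I(W) = (12 + (-30 - 1*36)) + √(-19 + 2*117) = (12 + (-30 - 36)) + √(-19 + 234) = (12 - 66) + √215 = -54 + √215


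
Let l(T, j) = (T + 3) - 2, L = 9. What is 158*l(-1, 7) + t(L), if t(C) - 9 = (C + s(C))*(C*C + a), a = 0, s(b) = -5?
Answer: 333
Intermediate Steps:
l(T, j) = 1 + T (l(T, j) = (3 + T) - 2 = 1 + T)
t(C) = 9 + C²*(-5 + C) (t(C) = 9 + (C - 5)*(C*C + 0) = 9 + (-5 + C)*(C² + 0) = 9 + (-5 + C)*C² = 9 + C²*(-5 + C))
158*l(-1, 7) + t(L) = 158*(1 - 1) + (9 + 9³ - 5*9²) = 158*0 + (9 + 729 - 5*81) = 0 + (9 + 729 - 405) = 0 + 333 = 333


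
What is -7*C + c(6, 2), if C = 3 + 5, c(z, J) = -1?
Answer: -57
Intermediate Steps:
C = 8
-7*C + c(6, 2) = -7*8 - 1 = -56 - 1 = -57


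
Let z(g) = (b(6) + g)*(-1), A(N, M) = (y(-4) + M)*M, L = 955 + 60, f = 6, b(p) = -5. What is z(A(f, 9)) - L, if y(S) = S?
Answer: -1055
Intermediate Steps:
L = 1015
A(N, M) = M*(-4 + M) (A(N, M) = (-4 + M)*M = M*(-4 + M))
z(g) = 5 - g (z(g) = (-5 + g)*(-1) = 5 - g)
z(A(f, 9)) - L = (5 - 9*(-4 + 9)) - 1*1015 = (5 - 9*5) - 1015 = (5 - 1*45) - 1015 = (5 - 45) - 1015 = -40 - 1015 = -1055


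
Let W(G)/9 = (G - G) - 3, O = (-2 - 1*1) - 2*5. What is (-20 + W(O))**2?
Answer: 2209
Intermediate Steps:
O = -13 (O = (-2 - 1) - 10 = -3 - 10 = -13)
W(G) = -27 (W(G) = 9*((G - G) - 3) = 9*(0 - 3) = 9*(-3) = -27)
(-20 + W(O))**2 = (-20 - 27)**2 = (-47)**2 = 2209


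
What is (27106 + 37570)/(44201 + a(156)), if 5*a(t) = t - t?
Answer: 64676/44201 ≈ 1.4632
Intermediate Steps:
a(t) = 0 (a(t) = (t - t)/5 = (1/5)*0 = 0)
(27106 + 37570)/(44201 + a(156)) = (27106 + 37570)/(44201 + 0) = 64676/44201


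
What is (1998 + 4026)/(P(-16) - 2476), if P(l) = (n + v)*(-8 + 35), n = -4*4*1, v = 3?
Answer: -6024/2827 ≈ -2.1309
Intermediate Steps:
n = -16 (n = -16*1 = -16)
P(l) = -351 (P(l) = (-16 + 3)*(-8 + 35) = -13*27 = -351)
(1998 + 4026)/(P(-16) - 2476) = (1998 + 4026)/(-351 - 2476) = 6024/(-2827) = 6024*(-1/2827) = -6024/2827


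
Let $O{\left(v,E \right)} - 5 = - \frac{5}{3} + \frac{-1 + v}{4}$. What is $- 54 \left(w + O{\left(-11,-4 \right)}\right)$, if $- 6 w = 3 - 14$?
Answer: $-117$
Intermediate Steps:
$O{\left(v,E \right)} = \frac{37}{12} + \frac{v}{4}$ ($O{\left(v,E \right)} = 5 + \left(- \frac{5}{3} + \frac{-1 + v}{4}\right) = 5 + \left(\left(-5\right) \frac{1}{3} + \left(-1 + v\right) \frac{1}{4}\right) = 5 + \left(- \frac{5}{3} + \left(- \frac{1}{4} + \frac{v}{4}\right)\right) = 5 + \left(- \frac{23}{12} + \frac{v}{4}\right) = \frac{37}{12} + \frac{v}{4}$)
$w = \frac{11}{6}$ ($w = - \frac{3 - 14}{6} = \left(- \frac{1}{6}\right) \left(-11\right) = \frac{11}{6} \approx 1.8333$)
$- 54 \left(w + O{\left(-11,-4 \right)}\right) = - 54 \left(\frac{11}{6} + \left(\frac{37}{12} + \frac{1}{4} \left(-11\right)\right)\right) = - 54 \left(\frac{11}{6} + \left(\frac{37}{12} - \frac{11}{4}\right)\right) = - 54 \left(\frac{11}{6} + \frac{1}{3}\right) = \left(-54\right) \frac{13}{6} = -117$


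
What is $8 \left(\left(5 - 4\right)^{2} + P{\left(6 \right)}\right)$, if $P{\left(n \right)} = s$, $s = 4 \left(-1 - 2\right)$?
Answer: $-88$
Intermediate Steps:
$s = -12$ ($s = 4 \left(-1 - 2\right) = 4 \left(-3\right) = -12$)
$P{\left(n \right)} = -12$
$8 \left(\left(5 - 4\right)^{2} + P{\left(6 \right)}\right) = 8 \left(\left(5 - 4\right)^{2} - 12\right) = 8 \left(1^{2} - 12\right) = 8 \left(1 - 12\right) = 8 \left(-11\right) = -88$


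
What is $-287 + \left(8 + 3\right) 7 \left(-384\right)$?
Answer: $-29855$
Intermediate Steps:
$-287 + \left(8 + 3\right) 7 \left(-384\right) = -287 + 11 \cdot 7 \left(-384\right) = -287 + 77 \left(-384\right) = -287 - 29568 = -29855$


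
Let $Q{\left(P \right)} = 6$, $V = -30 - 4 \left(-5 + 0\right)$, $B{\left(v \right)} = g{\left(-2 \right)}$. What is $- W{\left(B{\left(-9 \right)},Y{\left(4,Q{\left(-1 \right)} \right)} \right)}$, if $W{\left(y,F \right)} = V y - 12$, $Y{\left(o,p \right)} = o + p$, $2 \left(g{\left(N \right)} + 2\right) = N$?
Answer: $-18$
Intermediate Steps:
$g{\left(N \right)} = -2 + \frac{N}{2}$
$B{\left(v \right)} = -3$ ($B{\left(v \right)} = -2 + \frac{1}{2} \left(-2\right) = -2 - 1 = -3$)
$V = -10$ ($V = -30 - 4 \left(-5\right) = -30 - -20 = -30 + 20 = -10$)
$W{\left(y,F \right)} = -12 - 10 y$ ($W{\left(y,F \right)} = - 10 y - 12 = -12 - 10 y$)
$- W{\left(B{\left(-9 \right)},Y{\left(4,Q{\left(-1 \right)} \right)} \right)} = - (-12 - -30) = - (-12 + 30) = \left(-1\right) 18 = -18$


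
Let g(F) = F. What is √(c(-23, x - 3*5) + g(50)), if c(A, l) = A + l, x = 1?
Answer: √13 ≈ 3.6056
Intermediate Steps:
√(c(-23, x - 3*5) + g(50)) = √((-23 + (1 - 3*5)) + 50) = √((-23 + (1 - 15)) + 50) = √((-23 - 14) + 50) = √(-37 + 50) = √13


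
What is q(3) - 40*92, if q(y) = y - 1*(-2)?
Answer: -3675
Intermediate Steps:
q(y) = 2 + y (q(y) = y + 2 = 2 + y)
q(3) - 40*92 = (2 + 3) - 40*92 = 5 - 3680 = -3675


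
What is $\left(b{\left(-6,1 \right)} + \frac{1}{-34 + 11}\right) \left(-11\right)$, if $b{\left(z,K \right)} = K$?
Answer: $- \frac{242}{23} \approx -10.522$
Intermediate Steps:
$\left(b{\left(-6,1 \right)} + \frac{1}{-34 + 11}\right) \left(-11\right) = \left(1 + \frac{1}{-34 + 11}\right) \left(-11\right) = \left(1 + \frac{1}{-23}\right) \left(-11\right) = \left(1 - \frac{1}{23}\right) \left(-11\right) = \frac{22}{23} \left(-11\right) = - \frac{242}{23}$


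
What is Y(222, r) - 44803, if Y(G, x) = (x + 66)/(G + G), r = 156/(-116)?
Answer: -192293851/4292 ≈ -44803.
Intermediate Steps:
r = -39/29 (r = 156*(-1/116) = -39/29 ≈ -1.3448)
Y(G, x) = (66 + x)/(2*G) (Y(G, x) = (66 + x)/((2*G)) = (66 + x)*(1/(2*G)) = (66 + x)/(2*G))
Y(222, r) - 44803 = (½)*(66 - 39/29)/222 - 44803 = (½)*(1/222)*(1875/29) - 44803 = 625/4292 - 44803 = -192293851/4292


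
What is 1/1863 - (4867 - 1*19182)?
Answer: 26668846/1863 ≈ 14315.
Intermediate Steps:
1/1863 - (4867 - 1*19182) = 1/1863 - (4867 - 19182) = 1/1863 - 1*(-14315) = 1/1863 + 14315 = 26668846/1863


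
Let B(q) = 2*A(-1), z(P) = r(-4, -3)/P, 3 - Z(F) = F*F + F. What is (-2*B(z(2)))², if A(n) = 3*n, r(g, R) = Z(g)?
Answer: 144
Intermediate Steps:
Z(F) = 3 - F - F² (Z(F) = 3 - (F*F + F) = 3 - (F² + F) = 3 - (F + F²) = 3 + (-F - F²) = 3 - F - F²)
r(g, R) = 3 - g - g²
z(P) = -9/P (z(P) = (3 - 1*(-4) - 1*(-4)²)/P = (3 + 4 - 1*16)/P = (3 + 4 - 16)/P = -9/P)
B(q) = -6 (B(q) = 2*(3*(-1)) = 2*(-3) = -6)
(-2*B(z(2)))² = (-2*(-6))² = 12² = 144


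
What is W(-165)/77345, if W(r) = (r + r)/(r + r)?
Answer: 1/77345 ≈ 1.2929e-5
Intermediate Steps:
W(r) = 1 (W(r) = (2*r)/((2*r)) = (2*r)*(1/(2*r)) = 1)
W(-165)/77345 = 1/77345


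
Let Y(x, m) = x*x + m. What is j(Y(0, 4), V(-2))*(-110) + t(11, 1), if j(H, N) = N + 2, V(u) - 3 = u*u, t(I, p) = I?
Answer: -979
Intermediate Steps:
Y(x, m) = m + x² (Y(x, m) = x² + m = m + x²)
V(u) = 3 + u² (V(u) = 3 + u*u = 3 + u²)
j(H, N) = 2 + N
j(Y(0, 4), V(-2))*(-110) + t(11, 1) = (2 + (3 + (-2)²))*(-110) + 11 = (2 + (3 + 4))*(-110) + 11 = (2 + 7)*(-110) + 11 = 9*(-110) + 11 = -990 + 11 = -979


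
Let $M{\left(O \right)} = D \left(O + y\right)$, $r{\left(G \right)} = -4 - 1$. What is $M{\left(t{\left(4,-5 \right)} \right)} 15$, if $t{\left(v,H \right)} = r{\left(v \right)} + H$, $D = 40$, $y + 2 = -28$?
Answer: $-24000$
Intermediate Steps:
$y = -30$ ($y = -2 - 28 = -30$)
$r{\left(G \right)} = -5$ ($r{\left(G \right)} = -4 - 1 = -5$)
$t{\left(v,H \right)} = -5 + H$
$M{\left(O \right)} = -1200 + 40 O$ ($M{\left(O \right)} = 40 \left(O - 30\right) = 40 \left(-30 + O\right) = -1200 + 40 O$)
$M{\left(t{\left(4,-5 \right)} \right)} 15 = \left(-1200 + 40 \left(-5 - 5\right)\right) 15 = \left(-1200 + 40 \left(-10\right)\right) 15 = \left(-1200 - 400\right) 15 = \left(-1600\right) 15 = -24000$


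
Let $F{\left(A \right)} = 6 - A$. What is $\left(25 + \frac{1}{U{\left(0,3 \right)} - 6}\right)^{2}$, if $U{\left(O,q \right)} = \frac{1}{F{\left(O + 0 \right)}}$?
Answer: $\frac{755161}{1225} \approx 616.46$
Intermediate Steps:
$U{\left(O,q \right)} = \frac{1}{6 - O}$ ($U{\left(O,q \right)} = \frac{1}{6 - \left(O + 0\right)} = \frac{1}{6 - O}$)
$\left(25 + \frac{1}{U{\left(0,3 \right)} - 6}\right)^{2} = \left(25 + \frac{1}{- \frac{1}{-6 + 0} - 6}\right)^{2} = \left(25 + \frac{1}{- \frac{1}{-6} - 6}\right)^{2} = \left(25 + \frac{1}{\left(-1\right) \left(- \frac{1}{6}\right) - 6}\right)^{2} = \left(25 + \frac{1}{\frac{1}{6} - 6}\right)^{2} = \left(25 + \frac{1}{- \frac{35}{6}}\right)^{2} = \left(25 - \frac{6}{35}\right)^{2} = \left(\frac{869}{35}\right)^{2} = \frac{755161}{1225}$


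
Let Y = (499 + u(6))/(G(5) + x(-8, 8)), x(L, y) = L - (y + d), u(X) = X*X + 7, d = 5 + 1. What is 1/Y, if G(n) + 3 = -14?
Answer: -39/542 ≈ -0.071956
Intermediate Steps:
G(n) = -17 (G(n) = -3 - 14 = -17)
d = 6
u(X) = 7 + X**2 (u(X) = X**2 + 7 = 7 + X**2)
x(L, y) = -6 + L - y (x(L, y) = L - (y + 6) = L - (6 + y) = L + (-6 - y) = -6 + L - y)
Y = -542/39 (Y = (499 + (7 + 6**2))/(-17 + (-6 - 8 - 1*8)) = (499 + (7 + 36))/(-17 + (-6 - 8 - 8)) = (499 + 43)/(-17 - 22) = 542/(-39) = 542*(-1/39) = -542/39 ≈ -13.897)
1/Y = 1/(-542/39) = -39/542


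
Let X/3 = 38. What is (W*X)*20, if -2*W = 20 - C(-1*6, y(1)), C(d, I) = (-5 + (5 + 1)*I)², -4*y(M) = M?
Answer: 25365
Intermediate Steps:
y(M) = -M/4
X = 114 (X = 3*38 = 114)
C(d, I) = (-5 + 6*I)²
W = 89/8 (W = -(20 - (-5 + 6*(-¼*1))²)/2 = -(20 - (-5 + 6*(-¼))²)/2 = -(20 - (-5 - 3/2)²)/2 = -(20 - (-13/2)²)/2 = -(20 - 1*169/4)/2 = -(20 - 169/4)/2 = -½*(-89/4) = 89/8 ≈ 11.125)
(W*X)*20 = ((89/8)*114)*20 = (5073/4)*20 = 25365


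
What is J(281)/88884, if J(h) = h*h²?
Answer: 22188041/88884 ≈ 249.63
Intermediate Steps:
J(h) = h³
J(281)/88884 = 281³/88884 = 22188041*(1/88884) = 22188041/88884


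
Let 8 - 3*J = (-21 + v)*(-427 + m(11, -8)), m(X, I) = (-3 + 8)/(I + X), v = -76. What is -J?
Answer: 123748/9 ≈ 13750.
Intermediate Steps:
m(X, I) = 5/(I + X)
J = -123748/9 (J = 8/3 - (-21 - 76)*(-427 + 5/(-8 + 11))/3 = 8/3 - (-97)*(-427 + 5/3)/3 = 8/3 - (-97)*(-1276)/(3*3) = 8/3 - ⅓*123772/3 = 8/3 - 123772/9 = -123748/9 ≈ -13750.)
-J = -1*(-123748/9) = 123748/9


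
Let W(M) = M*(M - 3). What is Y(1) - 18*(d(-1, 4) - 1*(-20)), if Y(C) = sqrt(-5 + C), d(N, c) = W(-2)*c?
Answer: -1080 + 2*I ≈ -1080.0 + 2.0*I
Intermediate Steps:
W(M) = M*(-3 + M)
d(N, c) = 10*c (d(N, c) = (-2*(-3 - 2))*c = (-2*(-5))*c = 10*c)
Y(1) - 18*(d(-1, 4) - 1*(-20)) = sqrt(-5 + 1) - 18*(10*4 - 1*(-20)) = sqrt(-4) - 18*(40 + 20) = 2*I - 18*60 = 2*I - 1080 = -1080 + 2*I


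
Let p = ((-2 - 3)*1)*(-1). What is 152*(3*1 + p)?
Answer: 1216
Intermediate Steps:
p = 5 (p = -5*1*(-1) = -5*(-1) = 5)
152*(3*1 + p) = 152*(3*1 + 5) = 152*(3 + 5) = 152*8 = 1216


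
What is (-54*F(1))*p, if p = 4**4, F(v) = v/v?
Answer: -13824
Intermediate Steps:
F(v) = 1
p = 256
(-54*F(1))*p = -54*1*256 = -54*256 = -13824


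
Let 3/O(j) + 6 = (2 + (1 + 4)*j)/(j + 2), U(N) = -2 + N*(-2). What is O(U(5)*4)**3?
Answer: -328509/6859 ≈ -47.895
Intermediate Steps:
U(N) = -2 - 2*N
O(j) = 3/(-6 + (2 + 5*j)/(2 + j)) (O(j) = 3/(-6 + (2 + (1 + 4)*j)/(j + 2)) = 3/(-6 + (2 + 5*j)/(2 + j)))
O(U(5)*4)**3 = (3*(-2 - (-2 - 2*5)*4)/(10 + (-2 - 2*5)*4))**3 = (3*(-2 - (-2 - 10)*4)/(10 + (-2 - 10)*4))**3 = (3*(-2 - (-12)*4)/(10 - 12*4))**3 = (3*(-2 - 1*(-48))/(10 - 48))**3 = (3*(-2 + 48)/(-38))**3 = (3*(-1/38)*46)**3 = (-69/19)**3 = -328509/6859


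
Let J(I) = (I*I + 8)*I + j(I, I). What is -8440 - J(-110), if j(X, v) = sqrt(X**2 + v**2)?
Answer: 1323440 - 110*sqrt(2) ≈ 1.3233e+6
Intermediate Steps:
J(I) = I*(8 + I**2) + sqrt(2)*sqrt(I**2) (J(I) = (I*I + 8)*I + sqrt(I**2 + I**2) = (I**2 + 8)*I + sqrt(2*I**2) = (8 + I**2)*I + sqrt(2)*sqrt(I**2) = I*(8 + I**2) + sqrt(2)*sqrt(I**2))
-8440 - J(-110) = -8440 - ((-110)**3 + 8*(-110) + sqrt(2)*sqrt((-110)**2)) = -8440 - (-1331000 - 880 + sqrt(2)*sqrt(12100)) = -8440 - (-1331000 - 880 + sqrt(2)*110) = -8440 - (-1331000 - 880 + 110*sqrt(2)) = -8440 - (-1331880 + 110*sqrt(2)) = -8440 + (1331880 - 110*sqrt(2)) = 1323440 - 110*sqrt(2)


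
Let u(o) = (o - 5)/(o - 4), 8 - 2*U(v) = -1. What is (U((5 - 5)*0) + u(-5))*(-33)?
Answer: -1111/6 ≈ -185.17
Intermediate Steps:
U(v) = 9/2 (U(v) = 4 - ½*(-1) = 4 + ½ = 9/2)
u(o) = (-5 + o)/(-4 + o)
(U((5 - 5)*0) + u(-5))*(-33) = (9/2 + (-5 - 5)/(-4 - 5))*(-33) = (9/2 - 10/(-9))*(-33) = (9/2 - ⅑*(-10))*(-33) = (9/2 + 10/9)*(-33) = (101/18)*(-33) = -1111/6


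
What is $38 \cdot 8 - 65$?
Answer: $239$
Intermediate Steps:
$38 \cdot 8 - 65 = 304 - 65 = 239$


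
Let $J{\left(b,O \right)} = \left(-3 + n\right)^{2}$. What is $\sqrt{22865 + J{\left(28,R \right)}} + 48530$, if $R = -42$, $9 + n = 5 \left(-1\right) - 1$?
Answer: $48530 + \sqrt{23189} \approx 48682.0$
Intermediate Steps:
$n = -15$ ($n = -9 + \left(5 \left(-1\right) - 1\right) = -9 - 6 = -15$)
$J{\left(b,O \right)} = 324$ ($J{\left(b,O \right)} = \left(-3 - 15\right)^{2} = \left(-18\right)^{2} = 324$)
$\sqrt{22865 + J{\left(28,R \right)}} + 48530 = \sqrt{22865 + 324} + 48530 = \sqrt{23189} + 48530 = 48530 + \sqrt{23189}$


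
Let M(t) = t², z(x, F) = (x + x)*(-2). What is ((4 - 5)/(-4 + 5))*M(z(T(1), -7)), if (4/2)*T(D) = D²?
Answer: -4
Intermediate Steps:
T(D) = D²/2
z(x, F) = -4*x (z(x, F) = (2*x)*(-2) = -4*x)
((4 - 5)/(-4 + 5))*M(z(T(1), -7)) = ((4 - 5)/(-4 + 5))*(-2*1²)² = (-1/1)*(-2)² = (-1*1)*(-4*½)² = -1*(-2)² = -1*4 = -4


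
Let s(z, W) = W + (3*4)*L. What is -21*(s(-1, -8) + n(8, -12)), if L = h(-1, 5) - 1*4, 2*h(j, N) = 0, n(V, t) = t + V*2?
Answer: 1092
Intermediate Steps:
n(V, t) = t + 2*V
h(j, N) = 0 (h(j, N) = (1/2)*0 = 0)
L = -4 (L = 0 - 1*4 = 0 - 4 = -4)
s(z, W) = -48 + W (s(z, W) = W + (3*4)*(-4) = W + 12*(-4) = W - 48 = -48 + W)
-21*(s(-1, -8) + n(8, -12)) = -21*((-48 - 8) + (-12 + 2*8)) = -21*(-56 + (-12 + 16)) = -21*(-56 + 4) = -21*(-52) = 1092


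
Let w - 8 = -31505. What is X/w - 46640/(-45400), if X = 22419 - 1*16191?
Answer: 9885574/11916365 ≈ 0.82958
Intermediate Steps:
w = -31497 (w = 8 - 31505 = -31497)
X = 6228 (X = 22419 - 16191 = 6228)
X/w - 46640/(-45400) = 6228/(-31497) - 46640/(-45400) = 6228*(-1/31497) - 46640*(-1/45400) = -2076/10499 + 1166/1135 = 9885574/11916365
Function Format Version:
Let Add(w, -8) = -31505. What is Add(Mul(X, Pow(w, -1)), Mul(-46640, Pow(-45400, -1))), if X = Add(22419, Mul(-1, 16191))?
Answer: Rational(9885574, 11916365) ≈ 0.82958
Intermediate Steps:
w = -31497 (w = Add(8, -31505) = -31497)
X = 6228 (X = Add(22419, -16191) = 6228)
Add(Mul(X, Pow(w, -1)), Mul(-46640, Pow(-45400, -1))) = Add(Mul(6228, Pow(-31497, -1)), Mul(-46640, Pow(-45400, -1))) = Add(Mul(6228, Rational(-1, 31497)), Mul(-46640, Rational(-1, 45400))) = Add(Rational(-2076, 10499), Rational(1166, 1135)) = Rational(9885574, 11916365)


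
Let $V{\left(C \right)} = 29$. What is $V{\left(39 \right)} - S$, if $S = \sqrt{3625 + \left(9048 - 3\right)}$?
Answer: $29 - \sqrt{12670} \approx -83.561$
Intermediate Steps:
$S = \sqrt{12670}$ ($S = \sqrt{3625 + \left(9048 - 3\right)} = \sqrt{3625 + 9045} = \sqrt{12670} \approx 112.56$)
$V{\left(39 \right)} - S = 29 - \sqrt{12670}$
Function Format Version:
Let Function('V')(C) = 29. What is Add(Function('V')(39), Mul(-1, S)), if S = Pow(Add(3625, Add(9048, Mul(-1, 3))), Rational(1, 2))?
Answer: Add(29, Mul(-1, Pow(12670, Rational(1, 2)))) ≈ -83.561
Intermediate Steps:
S = Pow(12670, Rational(1, 2)) (S = Pow(Add(3625, Add(9048, -3)), Rational(1, 2)) = Pow(Add(3625, 9045), Rational(1, 2)) = Pow(12670, Rational(1, 2)) ≈ 112.56)
Add(Function('V')(39), Mul(-1, S)) = Add(29, Mul(-1, Pow(12670, Rational(1, 2))))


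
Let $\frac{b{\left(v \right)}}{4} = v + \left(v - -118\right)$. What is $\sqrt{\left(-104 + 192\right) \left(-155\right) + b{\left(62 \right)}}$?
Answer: $24 i \sqrt{22} \approx 112.57 i$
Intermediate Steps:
$b{\left(v \right)} = 472 + 8 v$ ($b{\left(v \right)} = 4 \left(v + \left(v - -118\right)\right) = 4 \left(v + \left(v + 118\right)\right) = 4 \left(v + \left(118 + v\right)\right) = 4 \left(118 + 2 v\right) = 472 + 8 v$)
$\sqrt{\left(-104 + 192\right) \left(-155\right) + b{\left(62 \right)}} = \sqrt{\left(-104 + 192\right) \left(-155\right) + \left(472 + 8 \cdot 62\right)} = \sqrt{88 \left(-155\right) + \left(472 + 496\right)} = \sqrt{-13640 + 968} = \sqrt{-12672} = 24 i \sqrt{22}$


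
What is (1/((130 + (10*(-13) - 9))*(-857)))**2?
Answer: 1/59490369 ≈ 1.6809e-8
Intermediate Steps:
(1/((130 + (10*(-13) - 9))*(-857)))**2 = (-1/857/(130 + (-130 - 9)))**2 = (-1/857/(130 - 139))**2 = (-1/857/(-9))**2 = (-1/9*(-1/857))**2 = (1/7713)**2 = 1/59490369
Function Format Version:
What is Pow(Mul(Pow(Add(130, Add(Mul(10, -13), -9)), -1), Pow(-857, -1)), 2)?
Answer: Rational(1, 59490369) ≈ 1.6809e-8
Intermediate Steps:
Pow(Mul(Pow(Add(130, Add(Mul(10, -13), -9)), -1), Pow(-857, -1)), 2) = Pow(Mul(Pow(Add(130, Add(-130, -9)), -1), Rational(-1, 857)), 2) = Pow(Mul(Pow(Add(130, -139), -1), Rational(-1, 857)), 2) = Pow(Mul(Pow(-9, -1), Rational(-1, 857)), 2) = Pow(Mul(Rational(-1, 9), Rational(-1, 857)), 2) = Pow(Rational(1, 7713), 2) = Rational(1, 59490369)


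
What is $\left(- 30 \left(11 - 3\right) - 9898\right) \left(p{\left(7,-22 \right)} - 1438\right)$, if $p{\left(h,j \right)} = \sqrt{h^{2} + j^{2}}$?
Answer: $14578444 - 10138 \sqrt{533} \approx 1.4344 \cdot 10^{7}$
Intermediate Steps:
$\left(- 30 \left(11 - 3\right) - 9898\right) \left(p{\left(7,-22 \right)} - 1438\right) = \left(- 30 \left(11 - 3\right) - 9898\right) \left(\sqrt{7^{2} + \left(-22\right)^{2}} - 1438\right) = \left(\left(-30\right) 8 - 9898\right) \left(\sqrt{49 + 484} - 1438\right) = \left(-240 - 9898\right) \left(\sqrt{533} - 1438\right) = - 10138 \left(-1438 + \sqrt{533}\right) = 14578444 - 10138 \sqrt{533}$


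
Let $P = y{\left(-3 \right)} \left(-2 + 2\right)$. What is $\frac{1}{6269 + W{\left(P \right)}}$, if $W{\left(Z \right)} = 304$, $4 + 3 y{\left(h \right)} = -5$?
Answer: $\frac{1}{6573} \approx 0.00015214$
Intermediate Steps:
$y{\left(h \right)} = -3$ ($y{\left(h \right)} = - \frac{4}{3} + \frac{1}{3} \left(-5\right) = - \frac{4}{3} - \frac{5}{3} = -3$)
$P = 0$ ($P = - 3 \left(-2 + 2\right) = \left(-3\right) 0 = 0$)
$\frac{1}{6269 + W{\left(P \right)}} = \frac{1}{6269 + 304} = \frac{1}{6573}$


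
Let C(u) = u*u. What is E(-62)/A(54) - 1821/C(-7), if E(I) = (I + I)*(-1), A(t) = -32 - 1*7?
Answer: -77095/1911 ≈ -40.343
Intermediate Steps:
C(u) = u²
A(t) = -39 (A(t) = -32 - 7 = -39)
E(I) = -2*I (E(I) = (2*I)*(-1) = -2*I)
E(-62)/A(54) - 1821/C(-7) = -2*(-62)/(-39) - 1821/((-7)²) = 124*(-1/39) - 1821/49 = -124/39 - 1821*1/49 = -124/39 - 1821/49 = -77095/1911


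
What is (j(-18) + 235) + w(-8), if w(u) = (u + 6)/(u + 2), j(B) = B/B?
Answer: 709/3 ≈ 236.33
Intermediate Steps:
j(B) = 1
w(u) = (6 + u)/(2 + u)
(j(-18) + 235) + w(-8) = (1 + 235) + (6 - 8)/(2 - 8) = 236 - 2/(-6) = 236 - 1/6*(-2) = 236 + 1/3 = 709/3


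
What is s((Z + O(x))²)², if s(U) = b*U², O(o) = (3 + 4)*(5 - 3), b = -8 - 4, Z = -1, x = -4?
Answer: 117465223824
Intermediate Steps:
b = -12
O(o) = 14 (O(o) = 7*2 = 14)
s(U) = -12*U²
s((Z + O(x))²)² = (-12*(-1 + 14)⁴)² = (-12*(13²)²)² = (-12*169²)² = (-12*28561)² = (-342732)² = 117465223824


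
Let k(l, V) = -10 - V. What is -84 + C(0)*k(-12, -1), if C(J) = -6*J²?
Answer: -84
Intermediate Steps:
-84 + C(0)*k(-12, -1) = -84 + (-6*0²)*(-10 - 1*(-1)) = -84 + (-6*0)*(-10 + 1) = -84 + 0*(-9) = -84 + 0 = -84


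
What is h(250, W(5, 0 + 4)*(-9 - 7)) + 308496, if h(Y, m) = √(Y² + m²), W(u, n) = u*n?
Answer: 308496 + 10*√1649 ≈ 3.0890e+5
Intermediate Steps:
W(u, n) = n*u
h(250, W(5, 0 + 4)*(-9 - 7)) + 308496 = √(250² + (((0 + 4)*5)*(-9 - 7))²) + 308496 = √(62500 + ((4*5)*(-16))²) + 308496 = √(62500 + (20*(-16))²) + 308496 = √(62500 + (-320)²) + 308496 = √(62500 + 102400) + 308496 = √164900 + 308496 = 10*√1649 + 308496 = 308496 + 10*√1649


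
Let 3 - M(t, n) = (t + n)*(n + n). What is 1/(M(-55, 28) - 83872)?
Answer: -1/82357 ≈ -1.2142e-5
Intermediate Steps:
M(t, n) = 3 - 2*n*(n + t) (M(t, n) = 3 - (t + n)*(n + n) = 3 - (n + t)*2*n = 3 - 2*n*(n + t))
1/(M(-55, 28) - 83872) = 1/((3 - 2*28² - 2*28*(-55)) - 83872) = 1/((3 - 2*784 + 3080) - 83872) = 1/((3 - 1568 + 3080) - 83872) = 1/(1515 - 83872) = 1/(-82357) = -1/82357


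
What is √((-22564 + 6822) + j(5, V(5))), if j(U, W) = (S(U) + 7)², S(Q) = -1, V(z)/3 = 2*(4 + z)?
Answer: I*√15706 ≈ 125.32*I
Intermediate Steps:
V(z) = 24 + 6*z (V(z) = 3*(2*(4 + z)) = 3*(8 + 2*z) = 24 + 6*z)
j(U, W) = 36 (j(U, W) = (-1 + 7)² = 6² = 36)
√((-22564 + 6822) + j(5, V(5))) = √((-22564 + 6822) + 36) = √(-15742 + 36) = √(-15706) = I*√15706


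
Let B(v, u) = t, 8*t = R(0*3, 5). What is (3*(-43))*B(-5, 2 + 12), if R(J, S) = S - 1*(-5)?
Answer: -645/4 ≈ -161.25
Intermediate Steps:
R(J, S) = 5 + S (R(J, S) = S + 5 = 5 + S)
t = 5/4 (t = (5 + 5)/8 = (⅛)*10 = 5/4 ≈ 1.2500)
B(v, u) = 5/4
(3*(-43))*B(-5, 2 + 12) = (3*(-43))*(5/4) = -129*5/4 = -645/4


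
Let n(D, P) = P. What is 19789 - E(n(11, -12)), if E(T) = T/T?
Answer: 19788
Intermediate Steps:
E(T) = 1
19789 - E(n(11, -12)) = 19789 - 1*1 = 19789 - 1 = 19788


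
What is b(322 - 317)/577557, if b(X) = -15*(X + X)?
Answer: -50/192519 ≈ -0.00025971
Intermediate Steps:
b(X) = -30*X
b(322 - 317)/577557 = -30*(322 - 317)/577557 = -30*5*(1/577557) = -150*1/577557 = -50/192519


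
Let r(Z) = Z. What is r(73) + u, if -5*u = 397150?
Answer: -79357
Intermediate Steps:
u = -79430 (u = -⅕*397150 = -79430)
r(73) + u = 73 - 79430 = -79357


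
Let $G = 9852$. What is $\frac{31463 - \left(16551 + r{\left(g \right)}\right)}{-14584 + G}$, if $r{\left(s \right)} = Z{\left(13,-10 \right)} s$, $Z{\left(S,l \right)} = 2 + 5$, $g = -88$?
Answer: $- \frac{3882}{1183} \approx -3.2815$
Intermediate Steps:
$Z{\left(S,l \right)} = 7$
$r{\left(s \right)} = 7 s$
$\frac{31463 - \left(16551 + r{\left(g \right)}\right)}{-14584 + G} = \frac{31463 - \left(16551 + 7 \left(-88\right)\right)}{-14584 + 9852} = \frac{31463 - 15935}{-4732} = \left(31463 + \left(-16551 + 616\right)\right) \left(- \frac{1}{4732}\right) = \left(31463 - 15935\right) \left(- \frac{1}{4732}\right) = 15528 \left(- \frac{1}{4732}\right) = - \frac{3882}{1183}$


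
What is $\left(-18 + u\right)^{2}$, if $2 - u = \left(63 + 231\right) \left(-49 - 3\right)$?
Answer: $233233984$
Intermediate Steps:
$u = 15290$ ($u = 2 - \left(63 + 231\right) \left(-49 - 3\right) = 2 - 294 \left(-52\right) = 2 - -15288 = 2 + 15288 = 15290$)
$\left(-18 + u\right)^{2} = \left(-18 + 15290\right)^{2} = 15272^{2} = 233233984$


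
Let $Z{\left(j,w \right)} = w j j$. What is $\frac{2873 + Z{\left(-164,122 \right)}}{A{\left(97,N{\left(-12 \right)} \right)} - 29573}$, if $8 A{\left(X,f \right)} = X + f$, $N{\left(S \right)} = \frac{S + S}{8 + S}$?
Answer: $- \frac{26273480}{236481} \approx -111.1$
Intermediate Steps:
$N{\left(S \right)} = \frac{2 S}{8 + S}$
$Z{\left(j,w \right)} = w j^{2}$ ($Z{\left(j,w \right)} = j w j = w j^{2}$)
$A{\left(X,f \right)} = \frac{X}{8} + \frac{f}{8}$ ($A{\left(X,f \right)} = \frac{X + f}{8} = \frac{X}{8} + \frac{f}{8}$)
$\frac{2873 + Z{\left(-164,122 \right)}}{A{\left(97,N{\left(-12 \right)} \right)} - 29573} = \frac{2873 + 122 \left(-164\right)^{2}}{\left(\frac{1}{8} \cdot 97 + \frac{2 \left(-12\right) \frac{1}{8 - 12}}{8}\right) - 29573} = \frac{2873 + 122 \cdot 26896}{\left(\frac{97}{8} + \frac{2 \left(-12\right) \frac{1}{-4}}{8}\right) - 29573} = \frac{2873 + 3281312}{\left(\frac{97}{8} + \frac{2 \left(-12\right) \left(- \frac{1}{4}\right)}{8}\right) - 29573} = \frac{3284185}{\left(\frac{97}{8} + \frac{1}{8} \cdot 6\right) - 29573} = \frac{3284185}{\left(\frac{97}{8} + \frac{3}{4}\right) - 29573} = \frac{3284185}{\frac{103}{8} - 29573} = \frac{3284185}{- \frac{236481}{8}} = 3284185 \left(- \frac{8}{236481}\right) = - \frac{26273480}{236481}$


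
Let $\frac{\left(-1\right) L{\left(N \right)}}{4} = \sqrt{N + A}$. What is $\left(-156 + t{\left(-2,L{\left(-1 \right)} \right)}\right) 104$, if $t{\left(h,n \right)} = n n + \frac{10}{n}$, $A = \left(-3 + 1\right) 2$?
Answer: $-24544 + 52 i \sqrt{5} \approx -24544.0 + 116.28 i$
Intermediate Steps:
$A = -4$ ($A = \left(-2\right) 2 = -4$)
$L{\left(N \right)} = - 4 \sqrt{-4 + N}$ ($L{\left(N \right)} = - 4 \sqrt{N - 4} = - 4 \sqrt{-4 + N}$)
$t{\left(h,n \right)} = n^{2} + \frac{10}{n}$
$\left(-156 + t{\left(-2,L{\left(-1 \right)} \right)}\right) 104 = \left(-156 + \frac{10 + \left(- 4 \sqrt{-4 - 1}\right)^{3}}{\left(-4\right) \sqrt{-4 - 1}}\right) 104 = \left(-156 + \frac{10 + \left(- 4 \sqrt{-5}\right)^{3}}{\left(-4\right) \sqrt{-5}}\right) 104 = \left(-156 + \frac{10 + \left(- 4 i \sqrt{5}\right)^{3}}{\left(-4\right) i \sqrt{5}}\right) 104 = \left(-156 + \frac{i \sqrt{5}}{20} \left(10 + 320 i \sqrt{5}\right)\right) 104 = \left(-156 + \frac{i \sqrt{5} \left(10 + 320 i \sqrt{5}\right)}{20}\right) 104 = -16224 + \frac{26 i \sqrt{5} \left(10 + 320 i \sqrt{5}\right)}{5}$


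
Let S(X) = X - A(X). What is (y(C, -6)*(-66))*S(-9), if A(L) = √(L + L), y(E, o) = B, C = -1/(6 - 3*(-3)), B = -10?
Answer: -5940 - 1980*I*√2 ≈ -5940.0 - 2800.1*I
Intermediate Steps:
C = -1/15 (C = -1/(6 + 9) = -1/15 ≈ -0.066667)
y(E, o) = -10
A(L) = √2*√L (A(L) = √(2*L) = √2*√L)
S(X) = X - √2*√X
(y(C, -6)*(-66))*S(-9) = (-10*(-66))*(-9 - √2*√(-9)) = 660*(-9 - √2*3*I) = 660*(-9 - 3*I*√2) = -5940 - 1980*I*√2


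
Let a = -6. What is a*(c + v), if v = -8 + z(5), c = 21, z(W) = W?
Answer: -108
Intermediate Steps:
v = -3 (v = -8 + 5 = -3)
a*(c + v) = -6*(21 - 3) = -6*18 = -108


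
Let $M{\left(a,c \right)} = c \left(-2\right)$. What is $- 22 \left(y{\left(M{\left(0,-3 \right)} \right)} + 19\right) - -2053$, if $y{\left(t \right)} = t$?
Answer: $1503$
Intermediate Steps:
$M{\left(a,c \right)} = - 2 c$
$- 22 \left(y{\left(M{\left(0,-3 \right)} \right)} + 19\right) - -2053 = - 22 \left(\left(-2\right) \left(-3\right) + 19\right) - -2053 = - 22 \left(6 + 19\right) + 2053 = \left(-22\right) 25 + 2053 = -550 + 2053 = 1503$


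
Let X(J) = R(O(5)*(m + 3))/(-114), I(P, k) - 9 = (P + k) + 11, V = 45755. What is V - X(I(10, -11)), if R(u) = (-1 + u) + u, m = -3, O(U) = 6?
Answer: 5216069/114 ≈ 45755.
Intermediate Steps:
I(P, k) = 20 + P + k (I(P, k) = 9 + ((P + k) + 11) = 9 + (11 + P + k) = 20 + P + k)
R(u) = -1 + 2*u
X(J) = 1/114 (X(J) = (-1 + 2*(6*(-3 + 3)))/(-114) = (-1 + 2*(6*0))*(-1/114) = (-1 + 2*0)*(-1/114) = (-1 + 0)*(-1/114) = -1*(-1/114) = 1/114)
V - X(I(10, -11)) = 45755 - 1*1/114 = 45755 - 1/114 = 5216069/114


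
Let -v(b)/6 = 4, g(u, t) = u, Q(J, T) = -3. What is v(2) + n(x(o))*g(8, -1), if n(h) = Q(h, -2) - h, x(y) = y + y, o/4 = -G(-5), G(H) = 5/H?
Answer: -112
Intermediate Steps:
o = 4 (o = 4*(-5/(-5)) = 4*(-5*(-1)/5) = 4*(-1*(-1)) = 4*1 = 4)
v(b) = -24 (v(b) = -6*4 = -24)
x(y) = 2*y
n(h) = -3 - h
v(2) + n(x(o))*g(8, -1) = -24 + (-3 - 2*4)*8 = -24 + (-3 - 1*8)*8 = -24 + (-3 - 8)*8 = -24 - 11*8 = -24 - 88 = -112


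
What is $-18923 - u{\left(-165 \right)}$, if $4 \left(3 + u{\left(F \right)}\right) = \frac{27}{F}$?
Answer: $- \frac{4162391}{220} \approx -18920.0$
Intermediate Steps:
$u{\left(F \right)} = -3 + \frac{27}{4 F}$ ($u{\left(F \right)} = -3 + \frac{27 \frac{1}{F}}{4} = -3 + \frac{27}{4 F}$)
$-18923 - u{\left(-165 \right)} = -18923 - \left(-3 + \frac{27}{4 \left(-165\right)}\right) = -18923 - \left(-3 + \frac{27}{4} \left(- \frac{1}{165}\right)\right) = -18923 - \left(-3 - \frac{9}{220}\right) = -18923 - - \frac{669}{220} = -18923 + \frac{669}{220} = - \frac{4162391}{220}$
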